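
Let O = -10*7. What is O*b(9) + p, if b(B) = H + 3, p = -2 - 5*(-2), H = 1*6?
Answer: -622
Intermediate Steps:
O = -70
H = 6
p = 8 (p = -2 + 10 = 8)
b(B) = 9 (b(B) = 6 + 3 = 9)
O*b(9) + p = -70*9 + 8 = -630 + 8 = -622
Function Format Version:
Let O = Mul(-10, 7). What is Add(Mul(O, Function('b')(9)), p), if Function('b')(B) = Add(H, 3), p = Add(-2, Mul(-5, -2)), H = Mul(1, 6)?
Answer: -622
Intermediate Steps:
O = -70
H = 6
p = 8 (p = Add(-2, 10) = 8)
Function('b')(B) = 9 (Function('b')(B) = Add(6, 3) = 9)
Add(Mul(O, Function('b')(9)), p) = Add(Mul(-70, 9), 8) = Add(-630, 8) = -622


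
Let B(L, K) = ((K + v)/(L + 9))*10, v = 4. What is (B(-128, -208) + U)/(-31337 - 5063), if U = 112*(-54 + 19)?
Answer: 683/6370 ≈ 0.10722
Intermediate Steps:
B(L, K) = 10*(4 + K)/(9 + L) (B(L, K) = ((K + 4)/(L + 9))*10 = ((4 + K)/(9 + L))*10 = 10*(4 + K)/(9 + L))
U = -3920 (U = 112*(-35) = -3920)
(B(-128, -208) + U)/(-31337 - 5063) = (10*(4 - 208)/(9 - 128) - 3920)/(-31337 - 5063) = (10*(-204)/(-119) - 3920)/(-36400) = (10*(-1/119)*(-204) - 3920)*(-1/36400) = (120/7 - 3920)*(-1/36400) = -27320/7*(-1/36400) = 683/6370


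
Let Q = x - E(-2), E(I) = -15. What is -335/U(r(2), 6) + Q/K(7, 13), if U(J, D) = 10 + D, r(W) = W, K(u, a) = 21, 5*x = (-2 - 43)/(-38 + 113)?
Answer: -56641/2800 ≈ -20.229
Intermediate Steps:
x = -3/25 (x = ((-2 - 43)/(-38 + 113))/5 = (-45/75)/5 = (-45*1/75)/5 = (⅕)*(-⅗) = -3/25 ≈ -0.12000)
Q = 372/25 (Q = -3/25 - 1*(-15) = -3/25 + 15 = 372/25 ≈ 14.880)
-335/U(r(2), 6) + Q/K(7, 13) = -335/(10 + 6) + (372/25)/21 = -335/16 + (372/25)*(1/21) = -335*1/16 + 124/175 = -335/16 + 124/175 = -56641/2800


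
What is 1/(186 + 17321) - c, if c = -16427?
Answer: 287587490/17507 ≈ 16427.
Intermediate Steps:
1/(186 + 17321) - c = 1/(186 + 17321) - 1*(-16427) = 1/17507 + 16427 = 287587490/17507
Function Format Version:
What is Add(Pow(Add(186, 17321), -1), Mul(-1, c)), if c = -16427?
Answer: Rational(287587490, 17507) ≈ 16427.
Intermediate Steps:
Add(Pow(Add(186, 17321), -1), Mul(-1, c)) = Add(Pow(Add(186, 17321), -1), Mul(-1, -16427)) = Add(Pow(17507, -1), 16427) = Add(Rational(1, 17507), 16427) = Rational(287587490, 17507)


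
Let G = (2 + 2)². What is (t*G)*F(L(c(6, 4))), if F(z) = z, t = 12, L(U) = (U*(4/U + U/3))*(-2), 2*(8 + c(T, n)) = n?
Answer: -6144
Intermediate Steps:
c(T, n) = -8 + n/2
L(U) = -2*U*(4/U + U/3) (L(U) = (U*(4/U + U*(⅓)))*(-2) = (U*(4/U + U/3))*(-2) = -2*U*(4/U + U/3))
G = 16 (G = 4² = 16)
(t*G)*F(L(c(6, 4))) = (12*16)*(-8 - 2*(-8 + (½)*4)²/3) = 192*(-8 - 2*(-8 + 2)²/3) = 192*(-8 - ⅔*(-6)²) = 192*(-8 - ⅔*36) = 192*(-8 - 24) = 192*(-32) = -6144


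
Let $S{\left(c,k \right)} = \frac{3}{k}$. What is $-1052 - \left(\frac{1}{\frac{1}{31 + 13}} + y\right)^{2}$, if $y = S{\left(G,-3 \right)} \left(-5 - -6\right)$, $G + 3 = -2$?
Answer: $-2901$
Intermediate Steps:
$G = -5$ ($G = -3 - 2 = -5$)
$y = -1$ ($y = \frac{3}{-3} \left(-5 - -6\right) = 3 \left(- \frac{1}{3}\right) \left(-5 + 6\right) = \left(-1\right) 1 = -1$)
$-1052 - \left(\frac{1}{\frac{1}{31 + 13}} + y\right)^{2} = -1052 - \left(\frac{1}{\frac{1}{31 + 13}} - 1\right)^{2} = -1052 - \left(\frac{1}{\frac{1}{44}} - 1\right)^{2} = -1052 - \left(44 - 1\right)^{2} = -1052 - 43^{2} = -1052 - 1849 = -2901$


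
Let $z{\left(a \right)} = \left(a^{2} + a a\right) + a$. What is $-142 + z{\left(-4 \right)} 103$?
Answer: $2742$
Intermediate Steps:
$z{\left(a \right)} = a + 2 a^{2}$ ($z{\left(a \right)} = \left(a^{2} + a^{2}\right) + a = 2 a^{2} + a = a + 2 a^{2}$)
$-142 + z{\left(-4 \right)} 103 = -142 + - 4 \left(1 + 2 \left(-4\right)\right) 103 = -142 + - 4 \left(1 - 8\right) 103 = -142 + \left(-4\right) \left(-7\right) 103 = -142 + 28 \cdot 103 = -142 + 2884 = 2742$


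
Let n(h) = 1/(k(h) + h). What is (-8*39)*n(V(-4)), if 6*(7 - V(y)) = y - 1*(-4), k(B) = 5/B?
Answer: -364/9 ≈ -40.444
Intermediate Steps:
V(y) = 19/3 - y/6 (V(y) = 7 - (y - 1*(-4))/6 = 7 - (y + 4)/6 = 7 - (4 + y)/6 = 7 + (-2/3 - y/6) = 19/3 - y/6)
n(h) = 1/(h + 5/h) (n(h) = 1/(5/h + h) = 1/(h + 5/h))
(-8*39)*n(V(-4)) = (-8*39)*((19/3 - 1/6*(-4))/(5 + (19/3 - 1/6*(-4))**2)) = -312*(19/3 + 2/3)/(5 + (19/3 + 2/3)**2) = -2184/(5 + 7**2) = -2184/(5 + 49) = -2184/54 = -312*7/54 = -364/9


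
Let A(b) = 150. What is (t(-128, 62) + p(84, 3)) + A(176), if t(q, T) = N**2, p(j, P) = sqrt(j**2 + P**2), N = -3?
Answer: 159 + 3*sqrt(785) ≈ 243.05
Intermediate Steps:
p(j, P) = sqrt(P**2 + j**2)
t(q, T) = 9 (t(q, T) = (-3)**2 = 9)
(t(-128, 62) + p(84, 3)) + A(176) = (9 + sqrt(3**2 + 84**2)) + 150 = (9 + sqrt(9 + 7056)) + 150 = (9 + sqrt(7065)) + 150 = (9 + 3*sqrt(785)) + 150 = 159 + 3*sqrt(785)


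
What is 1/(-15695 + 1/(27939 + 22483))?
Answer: -50422/791373289 ≈ -6.3715e-5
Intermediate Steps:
1/(-15695 + 1/(27939 + 22483)) = 1/(-15695 + 1/50422) = 1/(-791373289/50422) = -50422/791373289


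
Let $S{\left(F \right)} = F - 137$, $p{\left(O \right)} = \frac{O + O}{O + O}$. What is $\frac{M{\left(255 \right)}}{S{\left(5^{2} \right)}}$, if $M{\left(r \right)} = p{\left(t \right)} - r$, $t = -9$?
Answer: $\frac{127}{56} \approx 2.2679$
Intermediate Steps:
$p{\left(O \right)} = 1$ ($p{\left(O \right)} = \frac{2 O}{2 O} = 2 O \frac{1}{2 O} = 1$)
$S{\left(F \right)} = -137 + F$
$M{\left(r \right)} = 1 - r$
$\frac{M{\left(255 \right)}}{S{\left(5^{2} \right)}} = \frac{1 - 255}{-137 + 5^{2}} = \frac{1 - 255}{-137 + 25} = - \frac{254}{-112} = \left(-254\right) \left(- \frac{1}{112}\right) = \frac{127}{56}$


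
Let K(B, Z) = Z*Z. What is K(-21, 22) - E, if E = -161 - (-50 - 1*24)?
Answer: 571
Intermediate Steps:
K(B, Z) = Z²
E = -87 (E = -161 - (-50 - 24) = -161 - 1*(-74) = -161 + 74 = -87)
K(-21, 22) - E = 22² - 1*(-87) = 484 + 87 = 571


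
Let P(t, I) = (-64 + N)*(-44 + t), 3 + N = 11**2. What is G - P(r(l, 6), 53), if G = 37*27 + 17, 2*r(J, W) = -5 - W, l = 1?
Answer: 3689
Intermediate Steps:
N = 118 (N = -3 + 11**2 = -3 + 121 = 118)
r(J, W) = -5/2 - W/2 (r(J, W) = (-5 - W)/2 = -5/2 - W/2)
G = 1016 (G = 999 + 17 = 1016)
P(t, I) = -2376 + 54*t (P(t, I) = (-64 + 118)*(-44 + t) = 54*(-44 + t) = -2376 + 54*t)
G - P(r(l, 6), 53) = 1016 - (-2376 + 54*(-5/2 - 1/2*6)) = 1016 - (-2376 + 54*(-5/2 - 3)) = 1016 - (-2376 + 54*(-11/2)) = 1016 - (-2376 - 297) = 1016 - 1*(-2673) = 1016 + 2673 = 3689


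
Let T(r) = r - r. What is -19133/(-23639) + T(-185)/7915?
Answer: 19133/23639 ≈ 0.80938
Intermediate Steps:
T(r) = 0
-19133/(-23639) + T(-185)/7915 = -19133/(-23639) + 0/7915 = -19133*(-1/23639) + 0*(1/7915) = 19133/23639 + 0 = 19133/23639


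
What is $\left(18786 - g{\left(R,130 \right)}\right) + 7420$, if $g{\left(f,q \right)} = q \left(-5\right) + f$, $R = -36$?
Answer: $26892$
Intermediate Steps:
$g{\left(f,q \right)} = f - 5 q$ ($g{\left(f,q \right)} = - 5 q + f = f - 5 q$)
$\left(18786 - g{\left(R,130 \right)}\right) + 7420 = \left(18786 - \left(-36 - 650\right)\right) + 7420 = \left(18786 - -686\right) + 7420 = \left(18786 + 686\right) + 7420 = 19472 + 7420 = 26892$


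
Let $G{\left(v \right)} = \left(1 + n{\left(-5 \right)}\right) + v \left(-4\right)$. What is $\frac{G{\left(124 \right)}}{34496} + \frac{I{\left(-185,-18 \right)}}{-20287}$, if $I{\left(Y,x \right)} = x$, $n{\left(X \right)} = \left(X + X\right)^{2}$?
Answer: $- \frac{7392437}{699820352} \approx -0.010563$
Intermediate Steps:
$n{\left(X \right)} = 4 X^{2}$ ($n{\left(X \right)} = \left(2 X\right)^{2} = 4 X^{2}$)
$G{\left(v \right)} = 101 - 4 v$ ($G{\left(v \right)} = \left(1 + 4 \left(-5\right)^{2}\right) + v \left(-4\right) = \left(1 + 4 \cdot 25\right) - 4 v = \left(1 + 100\right) - 4 v = 101 - 4 v$)
$\frac{G{\left(124 \right)}}{34496} + \frac{I{\left(-185,-18 \right)}}{-20287} = \frac{101 - 496}{34496} - \frac{18}{-20287} = \left(101 - 496\right) \frac{1}{34496} - - \frac{18}{20287} = \left(-395\right) \frac{1}{34496} + \frac{18}{20287} = - \frac{395}{34496} + \frac{18}{20287} = - \frac{7392437}{699820352}$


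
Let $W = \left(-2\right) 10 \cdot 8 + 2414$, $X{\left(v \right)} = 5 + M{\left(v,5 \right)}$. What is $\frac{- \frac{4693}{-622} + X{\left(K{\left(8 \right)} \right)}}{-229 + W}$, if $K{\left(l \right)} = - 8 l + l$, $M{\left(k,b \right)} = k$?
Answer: $- \frac{27029}{1259550} \approx -0.021459$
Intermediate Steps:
$K{\left(l \right)} = - 7 l$
$X{\left(v \right)} = 5 + v$
$W = 2254$ ($W = \left(-20\right) 8 + 2414 = -160 + 2414 = 2254$)
$\frac{- \frac{4693}{-622} + X{\left(K{\left(8 \right)} \right)}}{-229 + W} = \frac{- \frac{4693}{-622} + \left(5 - 56\right)}{-229 + 2254} = \frac{\left(-4693\right) \left(- \frac{1}{622}\right) + \left(5 - 56\right)}{2025} = \left(\frac{4693}{622} - 51\right) \frac{1}{2025} = \left(- \frac{27029}{622}\right) \frac{1}{2025} = - \frac{27029}{1259550}$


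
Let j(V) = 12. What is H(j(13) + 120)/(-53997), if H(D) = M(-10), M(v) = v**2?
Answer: -100/53997 ≈ -0.0018520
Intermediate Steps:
H(D) = 100 (H(D) = (-10)**2 = 100)
H(j(13) + 120)/(-53997) = 100/(-53997) = 100*(-1/53997) = -100/53997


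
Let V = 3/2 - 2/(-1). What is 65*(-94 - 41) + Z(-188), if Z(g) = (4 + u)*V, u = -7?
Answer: -17571/2 ≈ -8785.5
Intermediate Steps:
V = 7/2 (V = 3*(½) - 2*(-1) = 3/2 + 2 = 7/2 ≈ 3.5000)
Z(g) = -21/2 (Z(g) = (4 - 7)*(7/2) = -3*7/2 = -21/2)
65*(-94 - 41) + Z(-188) = 65*(-94 - 41) - 21/2 = 65*(-135) - 21/2 = -8775 - 21/2 = -17571/2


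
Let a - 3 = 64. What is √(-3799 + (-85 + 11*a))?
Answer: I*√3147 ≈ 56.098*I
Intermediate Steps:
a = 67 (a = 3 + 64 = 67)
√(-3799 + (-85 + 11*a)) = √(-3799 + (-85 + 11*67)) = √(-3799 + (-85 + 737)) = √(-3799 + 652) = √(-3147) = I*√3147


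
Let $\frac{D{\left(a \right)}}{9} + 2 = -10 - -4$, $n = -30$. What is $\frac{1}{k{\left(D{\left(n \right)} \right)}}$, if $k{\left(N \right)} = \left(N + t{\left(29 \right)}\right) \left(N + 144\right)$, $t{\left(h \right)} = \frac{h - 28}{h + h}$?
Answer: $- \frac{29}{150300} \approx -0.00019295$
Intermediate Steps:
$D{\left(a \right)} = -72$ ($D{\left(a \right)} = -18 + 9 \left(-10 - -4\right) = -18 + 9 \left(-10 + 4\right) = -18 + 9 \left(-6\right) = -18 - 54 = -72$)
$t{\left(h \right)} = \frac{-28 + h}{2 h}$
$k{\left(N \right)} = \left(144 + N\right) \left(\frac{1}{58} + N\right)$ ($k{\left(N \right)} = \left(N + \frac{-28 + 29}{2 \cdot 29}\right) \left(N + 144\right) = \left(N + \frac{1}{2} \cdot \frac{1}{29} \cdot 1\right) \left(144 + N\right) = \left(N + \frac{1}{58}\right) \left(144 + N\right) = \left(\frac{1}{58} + N\right) \left(144 + N\right) = \left(144 + N\right) \left(\frac{1}{58} + N\right)$)
$\frac{1}{k{\left(D{\left(n \right)} \right)}} = \frac{1}{\frac{72}{29} + \left(-72\right)^{2} + \frac{8353}{58} \left(-72\right)} = \frac{1}{\frac{72}{29} + 5184 - \frac{300708}{29}} = \frac{1}{- \frac{150300}{29}} = - \frac{29}{150300}$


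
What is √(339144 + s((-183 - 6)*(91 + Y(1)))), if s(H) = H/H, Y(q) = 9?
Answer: √339145 ≈ 582.36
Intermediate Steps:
s(H) = 1
√(339144 + s((-183 - 6)*(91 + Y(1)))) = √(339144 + 1) = √339145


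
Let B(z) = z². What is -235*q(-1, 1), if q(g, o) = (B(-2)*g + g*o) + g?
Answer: 1410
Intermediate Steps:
q(g, o) = 5*g + g*o (q(g, o) = ((-2)²*g + g*o) + g = (4*g + g*o) + g = 5*g + g*o)
-235*q(-1, 1) = -(-235)*(5 + 1) = -(-235)*6 = -235*(-6) = 1410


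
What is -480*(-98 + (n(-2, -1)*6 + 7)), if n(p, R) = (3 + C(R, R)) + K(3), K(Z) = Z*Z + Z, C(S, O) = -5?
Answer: 14880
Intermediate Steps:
K(Z) = Z + Z² (K(Z) = Z² + Z = Z + Z²)
n(p, R) = 10 (n(p, R) = (3 - 5) + 3*(1 + 3) = -2 + 3*4 = -2 + 12 = 10)
-480*(-98 + (n(-2, -1)*6 + 7)) = -480*(-98 + (10*6 + 7)) = -480*(-98 + (60 + 7)) = -480*(-98 + 67) = -480*(-31) = 14880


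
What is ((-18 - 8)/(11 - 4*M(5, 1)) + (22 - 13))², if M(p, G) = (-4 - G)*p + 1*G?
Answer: 877969/11449 ≈ 76.685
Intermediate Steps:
M(p, G) = G + p*(-4 - G) (M(p, G) = p*(-4 - G) + G = G + p*(-4 - G))
((-18 - 8)/(11 - 4*M(5, 1)) + (22 - 13))² = ((-18 - 8)/(11 - 4*(1 - 4*5 - 1*1*5)) + (22 - 13))² = (-26/(11 - 4*(1 - 20 - 5)) + 9)² = (-26/(11 - 4*(-24)) + 9)² = (-26/(11 + 96) + 9)² = (-26/107 + 9)² = (937/107)² = 877969/11449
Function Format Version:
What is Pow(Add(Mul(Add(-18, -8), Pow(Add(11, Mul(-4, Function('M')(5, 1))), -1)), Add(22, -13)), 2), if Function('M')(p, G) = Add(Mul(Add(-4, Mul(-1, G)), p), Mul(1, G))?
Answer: Rational(877969, 11449) ≈ 76.685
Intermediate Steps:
Function('M')(p, G) = Add(G, Mul(p, Add(-4, Mul(-1, G)))) (Function('M')(p, G) = Add(Mul(p, Add(-4, Mul(-1, G))), G) = Add(G, Mul(p, Add(-4, Mul(-1, G)))))
Pow(Add(Mul(Add(-18, -8), Pow(Add(11, Mul(-4, Function('M')(5, 1))), -1)), Add(22, -13)), 2) = Pow(Add(Mul(Add(-18, -8), Pow(Add(11, Mul(-4, Add(1, Mul(-4, 5), Mul(-1, 1, 5)))), -1)), Add(22, -13)), 2) = Pow(Add(Mul(-26, Pow(Add(11, Mul(-4, Add(1, -20, -5))), -1)), 9), 2) = Pow(Add(Mul(-26, Pow(Add(11, Mul(-4, -24)), -1)), 9), 2) = Pow(Add(Mul(-26, Pow(Add(11, 96), -1)), 9), 2) = Pow(Add(Mul(-26, Pow(107, -1)), 9), 2) = Pow(Add(Mul(-26, Rational(1, 107)), 9), 2) = Pow(Add(Rational(-26, 107), 9), 2) = Pow(Rational(937, 107), 2) = Rational(877969, 11449)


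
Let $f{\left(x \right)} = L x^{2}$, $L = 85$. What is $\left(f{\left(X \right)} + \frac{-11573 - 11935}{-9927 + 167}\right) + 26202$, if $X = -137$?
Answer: $\frac{3956629357}{2440} \approx 1.6216 \cdot 10^{6}$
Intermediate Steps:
$f{\left(x \right)} = 85 x^{2}$
$\left(f{\left(X \right)} + \frac{-11573 - 11935}{-9927 + 167}\right) + 26202 = \left(85 \left(-137\right)^{2} + \frac{-11573 - 11935}{-9927 + 167}\right) + 26202 = \left(85 \cdot 18769 - \frac{23508}{-9760}\right) + 26202 = \left(1595365 - - \frac{5877}{2440}\right) + 26202 = \left(1595365 + \frac{5877}{2440}\right) + 26202 = \frac{3892696477}{2440} + 26202 = \frac{3956629357}{2440}$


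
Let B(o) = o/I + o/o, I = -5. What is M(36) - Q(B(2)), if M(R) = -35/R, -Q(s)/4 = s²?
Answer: 421/900 ≈ 0.46778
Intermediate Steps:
B(o) = 1 - o/5 (B(o) = o/(-5) + o/o = o*(-⅕) + 1 = -o/5 + 1 = 1 - o/5)
Q(s) = -4*s²
M(36) - Q(B(2)) = -35/36 - (-4)*(1 - ⅕*2)² = -35*1/36 - (-4)*(1 - ⅖)² = -35/36 - (-4)*(⅗)² = -35/36 - (-4)*9/25 = -35/36 - 1*(-36/25) = -35/36 + 36/25 = 421/900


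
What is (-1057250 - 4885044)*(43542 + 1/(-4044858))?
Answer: -523281995918419145/2022429 ≈ -2.5874e+11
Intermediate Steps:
(-1057250 - 4885044)*(43542 + 1/(-4044858)) = -5942294*(43542 - 1/4044858) = -5942294*176121207035/4044858 = -523281995918419145/2022429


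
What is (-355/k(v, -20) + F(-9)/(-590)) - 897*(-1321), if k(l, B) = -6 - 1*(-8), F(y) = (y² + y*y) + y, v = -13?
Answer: 349503976/295 ≈ 1.1848e+6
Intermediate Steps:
F(y) = y + 2*y² (F(y) = (y² + y²) + y = 2*y² + y = y + 2*y²)
k(l, B) = 2 (k(l, B) = -6 + 8 = 2)
(-355/k(v, -20) + F(-9)/(-590)) - 897*(-1321) = (-355/2 - 9*(1 + 2*(-9))/(-590)) - 897*(-1321) = (-355*½ - 9*(1 - 18)*(-1/590)) + 1184937 = (-355/2 - 9*(-17)*(-1/590)) + 1184937 = (-355/2 + 153*(-1/590)) + 1184937 = (-355/2 - 153/590) + 1184937 = -52439/295 + 1184937 = 349503976/295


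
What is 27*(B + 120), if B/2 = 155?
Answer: 11610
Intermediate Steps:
B = 310 (B = 2*155 = 310)
27*(B + 120) = 27*(310 + 120) = 27*430 = 11610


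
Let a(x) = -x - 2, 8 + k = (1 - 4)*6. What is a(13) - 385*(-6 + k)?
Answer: 12305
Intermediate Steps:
k = -26 (k = -8 + (1 - 4)*6 = -8 - 3*6 = -8 - 18 = -26)
a(x) = -2 - x
a(13) - 385*(-6 + k) = (-2 - 1*13) - 385*(-6 - 26) = (-2 - 13) - 385*(-32) = -15 - 77*(-160) = -15 + 12320 = 12305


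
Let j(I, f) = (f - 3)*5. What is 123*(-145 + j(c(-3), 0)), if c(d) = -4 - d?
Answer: -19680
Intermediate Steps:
j(I, f) = -15 + 5*f (j(I, f) = (-3 + f)*5 = -15 + 5*f)
123*(-145 + j(c(-3), 0)) = 123*(-145 + (-15 + 5*0)) = 123*(-145 + (-15 + 0)) = 123*(-145 - 15) = 123*(-160) = -19680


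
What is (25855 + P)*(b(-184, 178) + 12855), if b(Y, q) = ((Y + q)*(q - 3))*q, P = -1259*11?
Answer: -2089584270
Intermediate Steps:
P = -13849
b(Y, q) = q*(-3 + q)*(Y + q) (b(Y, q) = ((Y + q)*(-3 + q))*q = ((-3 + q)*(Y + q))*q = q*(-3 + q)*(Y + q))
(25855 + P)*(b(-184, 178) + 12855) = (25855 - 13849)*(178*(178² - 3*(-184) - 3*178 - 184*178) + 12855) = 12006*(178*(31684 + 552 - 534 - 32752) + 12855) = 12006*(178*(-1050) + 12855) = 12006*(-186900 + 12855) = 12006*(-174045) = -2089584270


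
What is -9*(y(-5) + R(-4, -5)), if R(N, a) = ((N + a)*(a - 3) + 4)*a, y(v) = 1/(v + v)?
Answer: 34209/10 ≈ 3420.9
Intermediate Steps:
y(v) = 1/(2*v)
R(N, a) = a*(4 + (-3 + a)*(N + a)) (R(N, a) = ((N + a)*(-3 + a) + 4)*a = ((-3 + a)*(N + a) + 4)*a = (4 + (-3 + a)*(N + a))*a = a*(4 + (-3 + a)*(N + a)))
-9*(y(-5) + R(-4, -5)) = -9*((½)/(-5) - 5*(4 + (-5)² - 3*(-4) - 3*(-5) - 4*(-5))) = -9*((½)*(-⅕) - 5*(4 + 25 + 12 + 15 + 20)) = -9*(-⅒ - 5*76) = -9*(-⅒ - 380) = -9*(-3801/10) = 34209/10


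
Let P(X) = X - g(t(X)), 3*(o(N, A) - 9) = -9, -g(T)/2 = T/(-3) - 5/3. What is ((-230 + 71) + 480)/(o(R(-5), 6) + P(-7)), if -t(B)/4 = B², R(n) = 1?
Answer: 963/379 ≈ 2.5409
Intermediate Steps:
t(B) = -4*B²
g(T) = 10/3 + 2*T/3 (g(T) = -2*(T/(-3) - 5/3) = -2*(T*(-⅓) - 5*⅓) = -2*(-T/3 - 5/3) = -2*(-5/3 - T/3) = 10/3 + 2*T/3)
o(N, A) = 6 (o(N, A) = 9 + (⅓)*(-9) = 9 - 3 = 6)
P(X) = -10/3 + X + 8*X²/3 (P(X) = X - (10/3 + 2*(-4*X²)/3) = X - (10/3 - 8*X²/3) = X + (-10/3 + 8*X²/3) = -10/3 + X + 8*X²/3)
((-230 + 71) + 480)/(o(R(-5), 6) + P(-7)) = ((-230 + 71) + 480)/(6 + (-10/3 - 7 + (8/3)*(-7)²)) = (-159 + 480)/(6 + (-10/3 - 7 + (8/3)*49)) = 321/(6 + (-10/3 - 7 + 392/3)) = 321/(6 + 361/3) = 321/(379/3) = 321*(3/379) = 963/379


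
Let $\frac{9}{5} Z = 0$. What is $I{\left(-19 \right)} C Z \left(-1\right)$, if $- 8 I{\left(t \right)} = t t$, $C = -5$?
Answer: $0$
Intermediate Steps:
$Z = 0$ ($Z = \frac{5}{9} \cdot 0 = 0$)
$I{\left(t \right)} = - \frac{t^{2}}{8}$ ($I{\left(t \right)} = - \frac{t t}{8} = - \frac{t^{2}}{8}$)
$I{\left(-19 \right)} C Z \left(-1\right) = - \frac{\left(-19\right)^{2}}{8} \left(-5\right) 0 \left(-1\right) = \left(- \frac{1}{8}\right) 361 \cdot 0 \left(-1\right) = \left(- \frac{361}{8}\right) 0 = 0$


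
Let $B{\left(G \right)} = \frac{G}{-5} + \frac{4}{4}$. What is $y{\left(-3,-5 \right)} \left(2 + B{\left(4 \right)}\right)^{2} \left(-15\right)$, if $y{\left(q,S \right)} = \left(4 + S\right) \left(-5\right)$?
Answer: $-363$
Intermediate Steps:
$y{\left(q,S \right)} = -20 - 5 S$
$B{\left(G \right)} = 1 - \frac{G}{5}$ ($B{\left(G \right)} = G \left(- \frac{1}{5}\right) + 4 \cdot \frac{1}{4} = - \frac{G}{5} + 1 = 1 - \frac{G}{5}$)
$y{\left(-3,-5 \right)} \left(2 + B{\left(4 \right)}\right)^{2} \left(-15\right) = \left(-20 - -25\right) \left(2 + \left(1 - \frac{4}{5}\right)\right)^{2} \left(-15\right) = \left(-20 + 25\right) \left(2 + \left(1 - \frac{4}{5}\right)\right)^{2} \left(-15\right) = 5 \left(2 + \frac{1}{5}\right)^{2} \left(-15\right) = 5 \left(\frac{11}{5}\right)^{2} \left(-15\right) = 5 \cdot \frac{121}{25} \left(-15\right) = \frac{121}{5} \left(-15\right) = -363$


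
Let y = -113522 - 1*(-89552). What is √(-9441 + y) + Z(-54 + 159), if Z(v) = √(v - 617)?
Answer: I*(√33411 + 16*√2) ≈ 205.41*I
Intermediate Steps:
Z(v) = √(-617 + v)
y = -23970 (y = -113522 + 89552 = -23970)
√(-9441 + y) + Z(-54 + 159) = √(-9441 - 23970) + √(-617 + (-54 + 159)) = √(-33411) + √(-617 + 105) = I*√33411 + √(-512) = I*√33411 + 16*I*√2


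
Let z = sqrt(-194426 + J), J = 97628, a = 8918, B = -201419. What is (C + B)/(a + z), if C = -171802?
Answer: -128014803/3062597 + 373221*I*sqrt(96798)/79627522 ≈ -41.799 + 1.4583*I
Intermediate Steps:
z = I*sqrt(96798) (z = sqrt(-194426 + 97628) = sqrt(-96798) = I*sqrt(96798) ≈ 311.12*I)
(C + B)/(a + z) = (-171802 - 201419)/(8918 + I*sqrt(96798)) = -373221/(8918 + I*sqrt(96798))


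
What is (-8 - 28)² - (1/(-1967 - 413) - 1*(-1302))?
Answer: -14279/2380 ≈ -5.9996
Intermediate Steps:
(-8 - 28)² - (1/(-1967 - 413) - 1*(-1302)) = (-36)² - (1/(-2380) + 1302) = 1296 - (-1/2380 + 1302) = 1296 - 1*3098759/2380 = 1296 - 3098759/2380 = -14279/2380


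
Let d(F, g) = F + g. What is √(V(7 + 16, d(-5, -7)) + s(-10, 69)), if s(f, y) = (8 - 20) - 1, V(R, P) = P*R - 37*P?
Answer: √155 ≈ 12.450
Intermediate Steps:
V(R, P) = -37*P + P*R
s(f, y) = -13 (s(f, y) = -12 - 1 = -13)
√(V(7 + 16, d(-5, -7)) + s(-10, 69)) = √((-5 - 7)*(-37 + (7 + 16)) - 13) = √(-12*(-37 + 23) - 13) = √(-12*(-14) - 13) = √(168 - 13) = √155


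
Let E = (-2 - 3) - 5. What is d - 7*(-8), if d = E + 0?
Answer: 46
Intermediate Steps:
E = -10 (E = -5 - 5 = -10)
d = -10 (d = -10 + 0 = -10)
d - 7*(-8) = -10 - 7*(-8) = -10 + 56 = 46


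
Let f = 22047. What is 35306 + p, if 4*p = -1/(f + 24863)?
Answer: 6624817839/187640 ≈ 35306.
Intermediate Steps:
p = -1/187640 (p = (-1/(22047 + 24863))/4 = (-1/46910)/4 = (-1*1/46910)/4 = (¼)*(-1/46910) = -1/187640 ≈ -5.3294e-6)
35306 + p = 35306 - 1/187640 = 6624817839/187640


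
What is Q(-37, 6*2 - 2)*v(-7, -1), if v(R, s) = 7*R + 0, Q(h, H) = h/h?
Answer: -49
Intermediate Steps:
Q(h, H) = 1
v(R, s) = 7*R
Q(-37, 6*2 - 2)*v(-7, -1) = 1*(7*(-7)) = 1*(-49) = -49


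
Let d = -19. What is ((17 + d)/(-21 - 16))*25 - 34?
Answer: -1208/37 ≈ -32.649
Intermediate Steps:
((17 + d)/(-21 - 16))*25 - 34 = ((17 - 19)/(-21 - 16))*25 - 34 = -2/(-37)*25 - 34 = -2*(-1/37)*25 - 34 = (2/37)*25 - 34 = 50/37 - 34 = -1208/37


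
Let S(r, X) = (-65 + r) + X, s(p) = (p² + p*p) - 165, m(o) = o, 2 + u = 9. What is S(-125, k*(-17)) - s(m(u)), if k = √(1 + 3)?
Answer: -157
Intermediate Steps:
u = 7 (u = -2 + 9 = 7)
k = 2 (k = √4 = 2)
s(p) = -165 + 2*p² (s(p) = (p² + p²) - 165 = 2*p² - 165 = -165 + 2*p²)
S(r, X) = -65 + X + r
S(-125, k*(-17)) - s(m(u)) = (-65 + 2*(-17) - 125) - (-165 + 2*7²) = (-65 - 34 - 125) - (-165 + 2*49) = -224 - (-165 + 98) = -224 - 1*(-67) = -224 + 67 = -157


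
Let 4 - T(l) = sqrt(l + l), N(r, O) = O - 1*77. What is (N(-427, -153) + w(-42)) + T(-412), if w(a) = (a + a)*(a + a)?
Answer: 6830 - 2*I*sqrt(206) ≈ 6830.0 - 28.705*I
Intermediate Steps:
N(r, O) = -77 + O (N(r, O) = O - 77 = -77 + O)
w(a) = 4*a**2 (w(a) = (2*a)*(2*a) = 4*a**2)
T(l) = 4 - sqrt(2)*sqrt(l) (T(l) = 4 - sqrt(l + l) = 4 - sqrt(2*l) = 4 - sqrt(2)*sqrt(l))
(N(-427, -153) + w(-42)) + T(-412) = ((-77 - 153) + 4*(-42)**2) + (4 - sqrt(2)*sqrt(-412)) = (-230 + 4*1764) + (4 - sqrt(2)*2*I*sqrt(103)) = (-230 + 7056) + (4 - 2*I*sqrt(206)) = 6826 + (4 - 2*I*sqrt(206)) = 6830 - 2*I*sqrt(206)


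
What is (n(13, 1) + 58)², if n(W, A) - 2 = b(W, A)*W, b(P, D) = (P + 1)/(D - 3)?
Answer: 961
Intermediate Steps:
b(P, D) = (1 + P)/(-3 + D)
n(W, A) = 2 + W*(1 + W)/(-3 + A) (n(W, A) = 2 + ((1 + W)/(-3 + A))*W = 2 + W*(1 + W)/(-3 + A))
(n(13, 1) + 58)² = ((-6 + 2*1 + 13*(1 + 13))/(-3 + 1) + 58)² = ((-6 + 2 + 13*14)/(-2) + 58)² = (-(-6 + 2 + 182)/2 + 58)² = (-½*178 + 58)² = (-89 + 58)² = (-31)² = 961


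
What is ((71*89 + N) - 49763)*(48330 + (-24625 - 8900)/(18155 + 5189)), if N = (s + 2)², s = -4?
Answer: -3063014116425/1459 ≈ -2.0994e+9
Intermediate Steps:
N = 4 (N = (-4 + 2)² = (-2)² = 4)
((71*89 + N) - 49763)*(48330 + (-24625 - 8900)/(18155 + 5189)) = ((71*89 + 4) - 49763)*(48330 + (-24625 - 8900)/(18155 + 5189)) = ((6319 + 4) - 49763)*(48330 - 33525/23344) = (6323 - 49763)*(48330 - 33525*1/23344) = -43440*(48330 - 33525/23344) = -43440*1128181995/23344 = -3063014116425/1459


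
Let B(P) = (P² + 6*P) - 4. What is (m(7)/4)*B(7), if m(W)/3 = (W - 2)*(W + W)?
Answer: 9135/2 ≈ 4567.5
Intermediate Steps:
B(P) = -4 + P² + 6*P
m(W) = 6*W*(-2 + W) (m(W) = 3*((W - 2)*(W + W)) = 3*((-2 + W)*(2*W)) = 3*(2*W*(-2 + W)) = 6*W*(-2 + W))
(m(7)/4)*B(7) = ((6*7*(-2 + 7))/4)*(-4 + 7² + 6*7) = ((6*7*5)*(¼))*(-4 + 49 + 42) = (210*(¼))*87 = (105/2)*87 = 9135/2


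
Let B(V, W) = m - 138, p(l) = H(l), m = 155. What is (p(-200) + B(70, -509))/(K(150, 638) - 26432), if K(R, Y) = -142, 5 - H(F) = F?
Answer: -37/4429 ≈ -0.0083540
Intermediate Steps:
H(F) = 5 - F
p(l) = 5 - l
B(V, W) = 17 (B(V, W) = 155 - 138 = 17)
(p(-200) + B(70, -509))/(K(150, 638) - 26432) = ((5 - 1*(-200)) + 17)/(-142 - 26432) = ((5 + 200) + 17)/(-26574) = (205 + 17)*(-1/26574) = 222*(-1/26574) = -37/4429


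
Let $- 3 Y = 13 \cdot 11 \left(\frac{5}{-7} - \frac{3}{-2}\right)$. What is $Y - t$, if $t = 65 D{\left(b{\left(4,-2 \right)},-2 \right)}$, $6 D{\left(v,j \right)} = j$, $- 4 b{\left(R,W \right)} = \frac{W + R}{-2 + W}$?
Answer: $- \frac{221}{14} \approx -15.786$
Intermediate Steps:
$b{\left(R,W \right)} = - \frac{R + W}{4 \left(-2 + W\right)}$ ($b{\left(R,W \right)} = - \frac{\left(W + R\right) \frac{1}{-2 + W}}{4} = - \frac{\left(R + W\right) \frac{1}{-2 + W}}{4} = - \frac{\frac{1}{-2 + W} \left(R + W\right)}{4} = - \frac{R + W}{4 \left(-2 + W\right)}$)
$D{\left(v,j \right)} = \frac{j}{6}$
$t = - \frac{65}{3}$ ($t = 65 \cdot \frac{1}{6} \left(-2\right) = 65 \left(- \frac{1}{3}\right) = - \frac{65}{3} \approx -21.667$)
$Y = - \frac{1573}{42}$ ($Y = - \frac{13 \cdot 11 \left(\frac{5}{-7} - \frac{3}{-2}\right)}{3} = - \frac{143 \left(5 \left(- \frac{1}{7}\right) - - \frac{3}{2}\right)}{3} = - \frac{143 \left(- \frac{5}{7} + \frac{3}{2}\right)}{3} = - \frac{143 \cdot \frac{11}{14}}{3} = \left(- \frac{1}{3}\right) \frac{1573}{14} = - \frac{1573}{42} \approx -37.452$)
$Y - t = - \frac{1573}{42} - - \frac{65}{3} = - \frac{1573}{42} + \frac{65}{3} = - \frac{221}{14}$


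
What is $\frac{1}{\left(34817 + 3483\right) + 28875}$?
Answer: $\frac{1}{67175} \approx 1.4886 \cdot 10^{-5}$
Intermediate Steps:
$\frac{1}{\left(34817 + 3483\right) + 28875} = \frac{1}{38300 + 28875} = \frac{1}{67175}$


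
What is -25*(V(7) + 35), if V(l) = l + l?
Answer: -1225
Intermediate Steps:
V(l) = 2*l
-25*(V(7) + 35) = -25*(2*7 + 35) = -25*(14 + 35) = -25*49 = -1225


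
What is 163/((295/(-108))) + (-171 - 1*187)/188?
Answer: -1707581/27730 ≈ -61.579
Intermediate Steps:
163/((295/(-108))) + (-171 - 1*187)/188 = 163/((295*(-1/108))) + (-171 - 187)*(1/188) = 163/(-295/108) - 358*1/188 = 163*(-108/295) - 179/94 = -17604/295 - 179/94 = -1707581/27730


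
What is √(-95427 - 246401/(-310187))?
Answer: 8*I*√143461334577809/310187 ≈ 308.91*I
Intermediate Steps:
√(-95427 - 246401/(-310187)) = √(-95427 - 246401*(-1/310187)) = √(-95427 + 246401/310187) = √(-29599968448/310187) = 8*I*√143461334577809/310187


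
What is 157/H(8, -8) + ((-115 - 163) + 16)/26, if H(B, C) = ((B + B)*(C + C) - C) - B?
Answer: -35577/3328 ≈ -10.690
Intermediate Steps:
H(B, C) = -B - C + 4*B*C (H(B, C) = ((2*B)*(2*C) - C) - B = (4*B*C - C) - B = (-C + 4*B*C) - B = -B - C + 4*B*C)
157/H(8, -8) + ((-115 - 163) + 16)/26 = 157/(-1*8 - 1*(-8) + 4*8*(-8)) + ((-115 - 163) + 16)/26 = 157/(-8 + 8 - 256) + (-278 + 16)*(1/26) = 157/(-256) - 262*1/26 = 157*(-1/256) - 131/13 = -157/256 - 131/13 = -35577/3328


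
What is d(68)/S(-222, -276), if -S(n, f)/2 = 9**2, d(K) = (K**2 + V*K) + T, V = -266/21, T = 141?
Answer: -11711/486 ≈ -24.097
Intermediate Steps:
V = -38/3 (V = -266*1/21 = -38/3 ≈ -12.667)
d(K) = 141 + K**2 - 38*K/3 (d(K) = (K**2 - 38*K/3) + 141 = 141 + K**2 - 38*K/3)
S(n, f) = -162 (S(n, f) = -2*9**2 = -2*81 = -162)
d(68)/S(-222, -276) = (141 + 68**2 - 38/3*68)/(-162) = (141 + 4624 - 2584/3)*(-1/162) = (11711/3)*(-1/162) = -11711/486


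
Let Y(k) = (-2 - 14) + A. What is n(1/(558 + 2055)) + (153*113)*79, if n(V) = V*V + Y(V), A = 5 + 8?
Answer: 9325558077733/6827769 ≈ 1.3658e+6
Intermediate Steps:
A = 13
Y(k) = -3 (Y(k) = (-2 - 14) + 13 = -16 + 13 = -3)
n(V) = -3 + V² (n(V) = V*V - 3 = V² - 3 = -3 + V²)
n(1/(558 + 2055)) + (153*113)*79 = (-3 + (1/(558 + 2055))²) + (153*113)*79 = (-3 + (1/2613)²) + 17289*79 = (-3 + (1/2613)²) + 1365831 = (-3 + 1/6827769) + 1365831 = -20483306/6827769 + 1365831 = 9325558077733/6827769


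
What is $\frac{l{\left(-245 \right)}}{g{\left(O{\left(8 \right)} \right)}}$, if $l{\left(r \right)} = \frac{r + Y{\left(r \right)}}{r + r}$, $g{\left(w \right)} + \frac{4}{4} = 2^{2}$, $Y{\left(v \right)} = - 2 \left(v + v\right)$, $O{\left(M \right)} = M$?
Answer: $- \frac{1}{2} \approx -0.5$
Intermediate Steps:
$Y{\left(v \right)} = - 4 v$ ($Y{\left(v \right)} = - 2 \cdot 2 v = - 4 v$)
$g{\left(w \right)} = 3$ ($g{\left(w \right)} = -1 + 2^{2} = -1 + 4 = 3$)
$l{\left(r \right)} = - \frac{3}{2}$ ($l{\left(r \right)} = \frac{r - 4 r}{r + r} = \frac{\left(-3\right) r}{2 r} = - 3 r \frac{1}{2 r} = - \frac{3}{2}$)
$\frac{l{\left(-245 \right)}}{g{\left(O{\left(8 \right)} \right)}} = - \frac{3}{2 \cdot 3} = \left(- \frac{3}{2}\right) \frac{1}{3} = - \frac{1}{2}$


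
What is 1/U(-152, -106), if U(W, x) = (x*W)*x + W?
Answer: -1/1708024 ≈ -5.8547e-7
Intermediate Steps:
U(W, x) = W + W*x**2 (U(W, x) = (W*x)*x + W = W*x**2 + W = W + W*x**2)
1/U(-152, -106) = 1/(-152*(1 + (-106)**2)) = 1/(-152*(1 + 11236)) = 1/(-152*11237) = 1/(-1708024) = -1/1708024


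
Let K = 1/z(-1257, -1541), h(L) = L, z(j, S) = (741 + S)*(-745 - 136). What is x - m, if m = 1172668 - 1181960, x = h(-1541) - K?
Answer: 5462904799/704800 ≈ 7751.0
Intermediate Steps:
z(j, S) = -652821 - 881*S (z(j, S) = (741 + S)*(-881) = -652821 - 881*S)
K = 1/704800 (K = 1/(-652821 - 881*(-1541)) = 1/(-652821 + 1357621) = 1/704800 ≈ 1.4188e-6)
x = -1086096801/704800 (x = -1541 - 1*1/704800 = -1541 - 1/704800 = -1086096801/704800 ≈ -1541.0)
m = -9292
x - m = -1086096801/704800 - 1*(-9292) = -1086096801/704800 + 9292 = 5462904799/704800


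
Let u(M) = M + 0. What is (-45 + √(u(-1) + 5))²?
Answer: 1849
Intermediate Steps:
u(M) = M
(-45 + √(u(-1) + 5))² = (-45 + √(-1 + 5))² = (-45 + √4)² = (-45 + 2)² = (-43)² = 1849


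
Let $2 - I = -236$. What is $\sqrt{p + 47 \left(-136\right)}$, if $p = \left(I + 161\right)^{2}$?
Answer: $\sqrt{152809} \approx 390.91$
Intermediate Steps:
$I = 238$ ($I = 2 - -236 = 2 + 236 = 238$)
$p = 159201$ ($p = \left(238 + 161\right)^{2} = 399^{2} = 159201$)
$\sqrt{p + 47 \left(-136\right)} = \sqrt{159201 + 47 \left(-136\right)} = \sqrt{159201 - 6392} = \sqrt{152809}$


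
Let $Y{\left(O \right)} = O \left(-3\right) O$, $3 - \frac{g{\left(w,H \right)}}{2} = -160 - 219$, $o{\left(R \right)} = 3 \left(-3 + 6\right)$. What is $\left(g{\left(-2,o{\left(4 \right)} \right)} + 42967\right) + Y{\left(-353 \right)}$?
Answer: $-330096$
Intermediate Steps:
$o{\left(R \right)} = 9$ ($o{\left(R \right)} = 3 \cdot 3 = 9$)
$g{\left(w,H \right)} = 764$ ($g{\left(w,H \right)} = 6 - 2 \left(-160 - 219\right) = 6 - -758 = 6 + 758 = 764$)
$Y{\left(O \right)} = - 3 O^{2}$ ($Y{\left(O \right)} = - 3 O O = - 3 O^{2}$)
$\left(g{\left(-2,o{\left(4 \right)} \right)} + 42967\right) + Y{\left(-353 \right)} = \left(764 + 42967\right) - 3 \left(-353\right)^{2} = 43731 - 373827 = -330096$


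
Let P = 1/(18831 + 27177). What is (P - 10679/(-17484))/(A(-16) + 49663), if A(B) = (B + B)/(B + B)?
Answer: 40944743/3329159491584 ≈ 1.2299e-5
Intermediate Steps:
A(B) = 1 (A(B) = (2*B)/((2*B)) = (2*B)*(1/(2*B)) = 1)
P = 1/46008 ≈ 2.1735e-5
(P - 10679/(-17484))/(A(-16) + 49663) = (1/46008 - 10679/(-17484))/(1 + 49663) = (1/46008 - 10679*(-1/17484))/49664 = (1/46008 + 10679/17484)*(1/49664) = (40944743/67033656)*(1/49664) = 40944743/3329159491584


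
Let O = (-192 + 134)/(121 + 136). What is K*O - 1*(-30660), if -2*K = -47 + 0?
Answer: 7878257/257 ≈ 30655.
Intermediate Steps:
O = -58/257 ≈ -0.22568
K = 47/2 (K = -(-47 + 0)/2 = -1/2*(-47) = 47/2 ≈ 23.500)
K*O - 1*(-30660) = (47/2)*(-58/257) - 1*(-30660) = -1363/257 + 30660 = 7878257/257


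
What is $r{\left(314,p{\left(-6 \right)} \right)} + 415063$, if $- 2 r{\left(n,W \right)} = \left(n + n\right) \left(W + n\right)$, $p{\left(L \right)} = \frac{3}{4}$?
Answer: $\frac{632463}{2} \approx 3.1623 \cdot 10^{5}$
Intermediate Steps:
$p{\left(L \right)} = \frac{3}{4}$ ($p{\left(L \right)} = 3 \cdot \frac{1}{4} = \frac{3}{4}$)
$r{\left(n,W \right)} = - n \left(W + n\right)$ ($r{\left(n,W \right)} = - \frac{\left(n + n\right) \left(W + n\right)}{2} = - \frac{2 n \left(W + n\right)}{2} = - n \left(W + n\right)$)
$r{\left(314,p{\left(-6 \right)} \right)} + 415063 = \left(-1\right) 314 \left(\frac{3}{4} + 314\right) + 415063 = \left(-1\right) 314 \cdot \frac{1259}{4} + 415063 = - \frac{197663}{2} + 415063 = \frac{632463}{2}$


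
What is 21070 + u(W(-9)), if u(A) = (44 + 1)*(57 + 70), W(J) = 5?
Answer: 26785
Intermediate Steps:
u(A) = 5715 (u(A) = 45*127 = 5715)
21070 + u(W(-9)) = 21070 + 5715 = 26785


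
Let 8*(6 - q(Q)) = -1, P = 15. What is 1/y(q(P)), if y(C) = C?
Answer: 8/49 ≈ 0.16327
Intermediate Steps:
q(Q) = 49/8 (q(Q) = 6 - ⅛*(-1) = 6 + ⅛ = 49/8)
1/y(q(P)) = 1/(49/8) = 8/49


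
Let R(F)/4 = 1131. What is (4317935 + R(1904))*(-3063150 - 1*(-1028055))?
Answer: -8796614698605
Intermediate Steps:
R(F) = 4524 (R(F) = 4*1131 = 4524)
(4317935 + R(1904))*(-3063150 - 1*(-1028055)) = (4317935 + 4524)*(-3063150 - 1*(-1028055)) = 4322459*(-3063150 + 1028055) = 4322459*(-2035095) = -8796614698605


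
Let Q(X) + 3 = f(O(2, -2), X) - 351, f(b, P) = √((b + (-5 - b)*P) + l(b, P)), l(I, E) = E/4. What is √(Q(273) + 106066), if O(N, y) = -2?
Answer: √(422848 + 2*I*√3011)/2 ≈ 325.13 + 0.042192*I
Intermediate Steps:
l(I, E) = E/4 (l(I, E) = E*(¼) = E/4)
f(b, P) = √(b + P/4 + P*(-5 - b)) (f(b, P) = √((b + (-5 - b)*P) + P/4) = √((b + P*(-5 - b)) + P/4) = √(b + P/4 + P*(-5 - b)))
Q(X) = -354 + √(-8 - 11*X)/2 (Q(X) = -3 + (√(-19*X + 4*(-2) - 4*X*(-2))/2 - 351) = -3 + (√(-19*X - 8 + 8*X)/2 - 351) = -3 + (√(-8 - 11*X)/2 - 351) = -3 + (-351 + √(-8 - 11*X)/2) = -354 + √(-8 - 11*X)/2)
√(Q(273) + 106066) = √((-354 + √(-8 - 11*273)/2) + 106066) = √((-354 + √(-8 - 3003)/2) + 106066) = √((-354 + √(-3011)/2) + 106066) = √((-354 + (I*√3011)/2) + 106066) = √((-354 + I*√3011/2) + 106066) = √(105712 + I*√3011/2)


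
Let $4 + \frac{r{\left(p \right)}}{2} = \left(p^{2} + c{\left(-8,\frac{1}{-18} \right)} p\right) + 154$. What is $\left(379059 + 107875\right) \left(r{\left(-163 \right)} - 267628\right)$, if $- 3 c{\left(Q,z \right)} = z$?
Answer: $- \frac{2816081993662}{27} \approx -1.043 \cdot 10^{11}$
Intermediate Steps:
$c{\left(Q,z \right)} = - \frac{z}{3}$
$r{\left(p \right)} = 300 + 2 p^{2} + \frac{p}{27}$ ($r{\left(p \right)} = -8 + 2 \left(\left(p^{2} + - \frac{1}{3 \left(-18\right)} p\right) + 154\right) = -8 + 2 \left(\left(p^{2} + \left(- \frac{1}{3}\right) \left(- \frac{1}{18}\right) p\right) + 154\right) = -8 + 2 \left(\left(p^{2} + \frac{p}{54}\right) + 154\right) = -8 + 2 \left(154 + p^{2} + \frac{p}{54}\right) = -8 + \left(308 + 2 p^{2} + \frac{p}{27}\right) = 300 + 2 p^{2} + \frac{p}{27}$)
$\left(379059 + 107875\right) \left(r{\left(-163 \right)} - 267628\right) = \left(379059 + 107875\right) \left(\left(300 + 2 \left(-163\right)^{2} + \frac{1}{27} \left(-163\right)\right) - 267628\right) = 486934 \left(\left(300 + 2 \cdot 26569 - \frac{163}{27}\right) - 267628\right) = 486934 \left(\left(300 + 53138 - \frac{163}{27}\right) - 267628\right) = 486934 \left(\frac{1442663}{27} - 267628\right) = 486934 \left(- \frac{5783293}{27}\right) = - \frac{2816081993662}{27}$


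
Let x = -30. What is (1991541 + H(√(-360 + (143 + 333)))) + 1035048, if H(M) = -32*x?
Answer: 3027549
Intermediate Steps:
H(M) = 960 (H(M) = -32*(-30) = 960)
(1991541 + H(√(-360 + (143 + 333)))) + 1035048 = (1991541 + 960) + 1035048 = 1992501 + 1035048 = 3027549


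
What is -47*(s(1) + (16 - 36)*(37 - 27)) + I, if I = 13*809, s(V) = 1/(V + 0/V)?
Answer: 19870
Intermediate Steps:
s(V) = 1/V (s(V) = 1/(V + 0) = 1/V)
I = 10517
-47*(s(1) + (16 - 36)*(37 - 27)) + I = -47*(1/1 + (16 - 36)*(37 - 27)) + 10517 = -47*(1 - 20*10) + 10517 = -47*(1 - 200) + 10517 = -47*(-199) + 10517 = 9353 + 10517 = 19870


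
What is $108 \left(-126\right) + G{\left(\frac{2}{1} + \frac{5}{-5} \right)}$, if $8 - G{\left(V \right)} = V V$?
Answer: $-13601$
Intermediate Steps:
$G{\left(V \right)} = 8 - V^{2}$ ($G{\left(V \right)} = 8 - V V = 8 - V^{2}$)
$108 \left(-126\right) + G{\left(\frac{2}{1} + \frac{5}{-5} \right)} = 108 \left(-126\right) + \left(8 - \left(\frac{2}{1} + \frac{5}{-5}\right)^{2}\right) = -13608 + \left(8 - \left(2 \cdot 1 + 5 \left(- \frac{1}{5}\right)\right)^{2}\right) = -13608 + \left(8 - \left(2 - 1\right)^{2}\right) = -13608 + \left(8 - 1^{2}\right) = -13608 + \left(8 - 1\right) = -13608 + 7 = -13601$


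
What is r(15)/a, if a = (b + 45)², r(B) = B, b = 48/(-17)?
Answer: 1445/171363 ≈ 0.0084324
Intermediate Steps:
b = -48/17 (b = 48*(-1/17) = -48/17 ≈ -2.8235)
a = 514089/289 (a = (-48/17 + 45)² = (717/17)² = 514089/289 ≈ 1778.9)
r(15)/a = 15/(514089/289) = 15*(289/514089) = 1445/171363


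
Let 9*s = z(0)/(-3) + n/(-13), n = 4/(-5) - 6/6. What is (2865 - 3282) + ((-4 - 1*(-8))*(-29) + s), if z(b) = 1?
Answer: -935453/1755 ≈ -533.02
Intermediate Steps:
n = -9/5 (n = 4*(-1/5) - 6*1/6 = -4/5 - 1 = -9/5 ≈ -1.8000)
s = -38/1755 (s = (1/(-3) - 9/5/(-13))/9 = (1*(-1/3) - 9/5*(-1/13))/9 = (-1/3 + 9/65)/9 = (1/9)*(-38/195) = -38/1755 ≈ -0.021652)
(2865 - 3282) + ((-4 - 1*(-8))*(-29) + s) = (2865 - 3282) + ((-4 - 1*(-8))*(-29) - 38/1755) = -417 + ((-4 + 8)*(-29) - 38/1755) = -417 + (4*(-29) - 38/1755) = -417 + (-116 - 38/1755) = -417 - 203618/1755 = -935453/1755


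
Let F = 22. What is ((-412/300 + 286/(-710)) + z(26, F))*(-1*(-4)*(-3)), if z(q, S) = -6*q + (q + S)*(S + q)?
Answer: -45714568/1775 ≈ -25755.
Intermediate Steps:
z(q, S) = (S + q)² - 6*q (z(q, S) = -6*q + (S + q)*(S + q) = -6*q + (S + q)² = (S + q)² - 6*q)
((-412/300 + 286/(-710)) + z(26, F))*(-1*(-4)*(-3)) = ((-412/300 + 286/(-710)) + ((22 + 26)² - 6*26))*(-1*(-4)*(-3)) = ((-412*1/300 + 286*(-1/710)) + (48² - 156))*(4*(-3)) = ((-103/75 - 143/355) + (2304 - 156))*(-12) = (-9458/5325 + 2148)*(-12) = (11428642/5325)*(-12) = -45714568/1775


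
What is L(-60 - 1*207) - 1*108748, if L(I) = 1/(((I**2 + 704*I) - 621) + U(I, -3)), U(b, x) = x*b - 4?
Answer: -12669468245/116503 ≈ -1.0875e+5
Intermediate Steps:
U(b, x) = -4 + b*x (U(b, x) = b*x - 4 = -4 + b*x)
L(I) = 1/(-625 + I**2 + 701*I) (L(I) = 1/(((I**2 + 704*I) - 621) + (-4 + I*(-3))) = 1/((-621 + I**2 + 704*I) + (-4 - 3*I)) = 1/(-625 + I**2 + 701*I))
L(-60 - 1*207) - 1*108748 = 1/(-625 + (-60 - 1*207)**2 + 701*(-60 - 1*207)) - 1*108748 = 1/(-625 + (-60 - 207)**2 + 701*(-60 - 207)) - 108748 = 1/(-625 + (-267)**2 + 701*(-267)) - 108748 = 1/(-625 + 71289 - 187167) - 108748 = 1/(-116503) - 108748 = -1/116503 - 108748 = -12669468245/116503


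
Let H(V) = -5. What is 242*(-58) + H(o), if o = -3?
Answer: -14041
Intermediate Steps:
242*(-58) + H(o) = 242*(-58) - 5 = -14036 - 5 = -14041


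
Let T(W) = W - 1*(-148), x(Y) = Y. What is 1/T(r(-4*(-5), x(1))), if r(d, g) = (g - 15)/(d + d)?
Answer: 20/2953 ≈ 0.0067728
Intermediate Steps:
r(d, g) = (-15 + g)/(2*d) (r(d, g) = (-15 + g)/((2*d)) = (-15 + g)*(1/(2*d)) = (-15 + g)/(2*d))
T(W) = 148 + W (T(W) = W + 148 = 148 + W)
1/T(r(-4*(-5), x(1))) = 1/(148 + (-15 + 1)/(2*((-4*(-5))))) = 1/(148 + (1/2)*(-14)/20) = 1/(148 + (1/2)*(1/20)*(-14)) = 1/(148 - 7/20) = 1/(2953/20) = 20/2953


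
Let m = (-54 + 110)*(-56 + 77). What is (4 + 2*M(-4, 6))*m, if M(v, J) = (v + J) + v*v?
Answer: 47040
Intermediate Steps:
M(v, J) = J + v + v**2 (M(v, J) = (J + v) + v**2 = J + v + v**2)
m = 1176 (m = 56*21 = 1176)
(4 + 2*M(-4, 6))*m = (4 + 2*(6 - 4 + (-4)**2))*1176 = (4 + 2*(6 - 4 + 16))*1176 = (4 + 2*18)*1176 = (4 + 36)*1176 = 40*1176 = 47040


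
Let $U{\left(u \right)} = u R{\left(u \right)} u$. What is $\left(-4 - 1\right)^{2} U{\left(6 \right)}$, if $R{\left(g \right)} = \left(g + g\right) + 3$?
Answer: $13500$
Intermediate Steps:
$R{\left(g \right)} = 3 + 2 g$ ($R{\left(g \right)} = 2 g + 3 = 3 + 2 g$)
$U{\left(u \right)} = u^{2} \left(3 + 2 u\right)$ ($U{\left(u \right)} = u \left(3 + 2 u\right) u = u u \left(3 + 2 u\right) = u^{2} \left(3 + 2 u\right)$)
$\left(-4 - 1\right)^{2} U{\left(6 \right)} = \left(-4 - 1\right)^{2} \cdot 6^{2} \left(3 + 2 \cdot 6\right) = \left(-5\right)^{2} \cdot 36 \left(3 + 12\right) = 25 \cdot 36 \cdot 15 = 25 \cdot 540 = 13500$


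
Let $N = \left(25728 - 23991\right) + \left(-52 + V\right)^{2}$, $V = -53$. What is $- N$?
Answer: $-12762$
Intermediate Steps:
$N = 12762$ ($N = \left(25728 - 23991\right) + \left(-52 - 53\right)^{2} = 1737 + \left(-105\right)^{2} = 1737 + 11025 = 12762$)
$- N = \left(-1\right) 12762 = -12762$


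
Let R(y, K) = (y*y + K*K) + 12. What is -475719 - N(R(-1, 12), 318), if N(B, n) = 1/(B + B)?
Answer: -149375767/314 ≈ -4.7572e+5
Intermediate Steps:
R(y, K) = 12 + K² + y² (R(y, K) = (y² + K²) + 12 = (K² + y²) + 12 = 12 + K² + y²)
N(B, n) = 1/(2*B)
-475719 - N(R(-1, 12), 318) = -475719 - 1/(2*(12 + 12² + (-1)²)) = -475719 - 1/(2*(12 + 144 + 1)) = -475719 - 1/(2*157) = -475719 - 1*1/314 = -475719 - 1/314 = -149375767/314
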